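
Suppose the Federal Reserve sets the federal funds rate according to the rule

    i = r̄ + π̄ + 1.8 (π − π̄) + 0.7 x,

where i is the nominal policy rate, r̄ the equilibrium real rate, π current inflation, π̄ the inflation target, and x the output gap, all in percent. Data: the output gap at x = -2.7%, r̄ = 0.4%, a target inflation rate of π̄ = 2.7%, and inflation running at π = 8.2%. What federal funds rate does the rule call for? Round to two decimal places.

i = 0.4 + 2.7 + 1.8 × (8.2 − 2.7) + 0.7 × (-2.7)
   = 0.4 + 2.7 + 9.9 − 1.89 = 11.11

11.11%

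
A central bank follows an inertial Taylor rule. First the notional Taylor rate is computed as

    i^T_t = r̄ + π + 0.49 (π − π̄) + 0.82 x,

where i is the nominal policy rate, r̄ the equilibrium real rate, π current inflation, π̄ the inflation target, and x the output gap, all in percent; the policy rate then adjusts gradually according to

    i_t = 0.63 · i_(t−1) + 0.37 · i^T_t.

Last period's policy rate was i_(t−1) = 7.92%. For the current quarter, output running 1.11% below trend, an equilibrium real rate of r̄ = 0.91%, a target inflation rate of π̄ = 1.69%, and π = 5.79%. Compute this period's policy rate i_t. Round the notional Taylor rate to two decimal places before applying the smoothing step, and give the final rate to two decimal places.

Output 1.11% below potential → x = -1.11.
i^T_t = 0.91 + 5.79 + 0.49 × (5.79 − 1.69) + 0.82 × (-1.11)
   = 0.91 + 5.79 + 2.009 − 0.9102 = 7.80
i_t = 0.63 × 7.92 + 0.37 × 7.80 = 4.9896 + 2.886 = 7.88

7.88%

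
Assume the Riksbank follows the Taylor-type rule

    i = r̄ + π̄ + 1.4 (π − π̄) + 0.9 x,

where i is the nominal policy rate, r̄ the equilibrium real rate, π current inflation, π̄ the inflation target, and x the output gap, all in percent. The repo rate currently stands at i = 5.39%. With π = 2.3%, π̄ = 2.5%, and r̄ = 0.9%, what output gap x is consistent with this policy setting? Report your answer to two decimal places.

2.52%

0.9 x = 5.39 − 0.9 − 2.5 − 1.4 × (2.3 − 2.5) = 2.27
x = 2.27 / 0.9 = 2.52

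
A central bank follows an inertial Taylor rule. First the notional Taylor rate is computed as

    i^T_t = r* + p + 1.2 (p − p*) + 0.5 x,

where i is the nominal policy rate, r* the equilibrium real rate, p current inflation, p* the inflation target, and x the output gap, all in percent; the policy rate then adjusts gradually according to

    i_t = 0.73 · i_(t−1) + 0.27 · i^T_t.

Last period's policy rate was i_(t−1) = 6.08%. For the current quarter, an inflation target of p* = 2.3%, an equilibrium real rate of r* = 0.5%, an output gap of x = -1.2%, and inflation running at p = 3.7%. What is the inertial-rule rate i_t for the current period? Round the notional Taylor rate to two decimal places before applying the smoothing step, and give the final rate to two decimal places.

i^T_t = 0.5 + 3.7 + 1.2 × (3.7 − 2.3) + 0.5 × (-1.2)
   = 0.5 + 3.7 + 1.68 − 0.6 = 5.28
i_t = 0.73 × 6.08 + 0.27 × 5.28 = 4.4384 + 1.4256 = 5.86

5.86%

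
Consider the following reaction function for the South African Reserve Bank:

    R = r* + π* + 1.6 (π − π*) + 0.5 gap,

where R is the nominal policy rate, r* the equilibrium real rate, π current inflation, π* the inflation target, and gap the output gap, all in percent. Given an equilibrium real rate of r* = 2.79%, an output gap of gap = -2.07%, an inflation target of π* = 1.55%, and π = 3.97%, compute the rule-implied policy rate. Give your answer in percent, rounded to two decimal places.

R = 2.79 + 1.55 + 1.6 × (3.97 − 1.55) + 0.5 × (-2.07)
   = 2.79 + 1.55 + 3.872 − 1.035 = 7.18

7.18%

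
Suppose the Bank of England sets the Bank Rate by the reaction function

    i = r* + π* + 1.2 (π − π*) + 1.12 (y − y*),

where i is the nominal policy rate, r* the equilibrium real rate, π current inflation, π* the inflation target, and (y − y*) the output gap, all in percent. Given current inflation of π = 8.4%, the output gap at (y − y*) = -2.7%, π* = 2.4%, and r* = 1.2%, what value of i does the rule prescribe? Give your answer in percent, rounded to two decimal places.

i = 1.2 + 2.4 + 1.2 × (8.4 − 2.4) + 1.12 × (-2.7)
   = 1.2 + 2.4 + 7.2 − 3.024 = 7.78

7.78%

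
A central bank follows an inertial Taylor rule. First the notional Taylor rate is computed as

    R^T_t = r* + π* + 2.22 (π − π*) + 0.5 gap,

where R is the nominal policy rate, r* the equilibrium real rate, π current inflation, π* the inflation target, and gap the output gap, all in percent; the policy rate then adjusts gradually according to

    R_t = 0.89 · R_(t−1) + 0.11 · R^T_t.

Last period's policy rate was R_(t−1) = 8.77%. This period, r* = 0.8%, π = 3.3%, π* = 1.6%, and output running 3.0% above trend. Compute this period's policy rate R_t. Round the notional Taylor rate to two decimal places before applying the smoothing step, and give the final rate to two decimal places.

Output 3.0% above potential → gap = 3.0.
R^T_t = 0.8 + 1.6 + 2.22 × (3.3 − 1.6) + 0.5 × 3.0
   = 0.8 + 1.6 + 3.774 + 1.5 = 7.67
R_t = 0.89 × 8.77 + 0.11 × 7.67 = 7.8053 + 0.8437 = 8.65

8.65%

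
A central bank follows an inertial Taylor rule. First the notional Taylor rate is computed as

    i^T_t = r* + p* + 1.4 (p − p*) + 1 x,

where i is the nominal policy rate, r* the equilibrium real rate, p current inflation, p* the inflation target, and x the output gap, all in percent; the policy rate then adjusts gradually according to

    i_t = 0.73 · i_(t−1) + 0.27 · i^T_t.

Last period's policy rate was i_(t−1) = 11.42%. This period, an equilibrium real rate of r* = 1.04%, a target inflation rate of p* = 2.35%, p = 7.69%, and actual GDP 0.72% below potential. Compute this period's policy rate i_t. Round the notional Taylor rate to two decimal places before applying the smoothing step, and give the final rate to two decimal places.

11.08%

Output 0.72% below potential → x = -0.72.
i^T_t = 1.04 + 2.35 + 1.4 × (7.69 − 2.35) + 1 × (-0.72)
   = 1.04 + 2.35 + 7.476 − 0.72 = 10.15
i_t = 0.73 × 11.42 + 0.27 × 10.15 = 8.3366 + 2.7405 = 11.08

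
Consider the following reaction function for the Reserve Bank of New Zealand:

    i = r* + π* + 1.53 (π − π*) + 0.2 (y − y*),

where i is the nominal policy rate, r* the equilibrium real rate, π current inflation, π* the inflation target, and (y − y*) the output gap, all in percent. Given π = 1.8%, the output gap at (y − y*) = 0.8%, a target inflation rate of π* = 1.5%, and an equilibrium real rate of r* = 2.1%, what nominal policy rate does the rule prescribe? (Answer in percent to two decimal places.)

i = 2.1 + 1.5 + 1.53 × (1.8 − 1.5) + 0.2 × 0.8
   = 2.1 + 1.5 + 0.459 + 0.16 = 4.22

4.22%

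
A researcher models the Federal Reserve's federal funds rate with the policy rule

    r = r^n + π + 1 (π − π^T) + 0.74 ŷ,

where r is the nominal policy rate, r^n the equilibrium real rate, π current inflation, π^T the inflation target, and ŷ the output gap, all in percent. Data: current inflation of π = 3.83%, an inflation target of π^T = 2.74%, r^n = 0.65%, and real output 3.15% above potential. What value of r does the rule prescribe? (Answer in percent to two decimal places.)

Output 3.15% above potential → ŷ = 3.15.
r = 0.65 + 3.83 + 1 × (3.83 − 2.74) + 0.74 × 3.15
   = 0.65 + 3.83 + 1.09 + 2.331 = 7.90

7.90%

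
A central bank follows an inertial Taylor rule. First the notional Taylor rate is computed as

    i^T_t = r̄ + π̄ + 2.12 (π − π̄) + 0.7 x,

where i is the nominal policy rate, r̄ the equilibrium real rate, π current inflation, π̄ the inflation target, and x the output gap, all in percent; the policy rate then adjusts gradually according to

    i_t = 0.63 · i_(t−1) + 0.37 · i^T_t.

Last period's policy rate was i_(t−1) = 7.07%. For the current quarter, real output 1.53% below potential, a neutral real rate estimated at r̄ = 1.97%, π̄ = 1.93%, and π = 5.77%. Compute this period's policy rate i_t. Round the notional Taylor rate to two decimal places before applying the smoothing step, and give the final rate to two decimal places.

8.51%

Output 1.53% below potential → x = -1.53.
i^T_t = 1.97 + 1.93 + 2.12 × (5.77 − 1.93) + 0.7 × (-1.53)
   = 1.97 + 1.93 + 8.1408 − 1.071 = 10.97
i_t = 0.63 × 7.07 + 0.37 × 10.97 = 4.4541 + 4.0589 = 8.51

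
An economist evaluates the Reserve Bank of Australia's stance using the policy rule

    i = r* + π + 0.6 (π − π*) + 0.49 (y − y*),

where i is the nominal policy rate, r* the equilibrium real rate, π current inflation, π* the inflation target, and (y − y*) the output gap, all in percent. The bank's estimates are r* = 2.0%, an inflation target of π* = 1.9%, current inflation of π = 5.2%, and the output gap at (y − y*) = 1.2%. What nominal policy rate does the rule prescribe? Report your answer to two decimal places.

i = 2.0 + 5.2 + 0.6 × (5.2 − 1.9) + 0.49 × 1.2
   = 2.0 + 5.2 + 1.98 + 0.588 = 9.77

9.77%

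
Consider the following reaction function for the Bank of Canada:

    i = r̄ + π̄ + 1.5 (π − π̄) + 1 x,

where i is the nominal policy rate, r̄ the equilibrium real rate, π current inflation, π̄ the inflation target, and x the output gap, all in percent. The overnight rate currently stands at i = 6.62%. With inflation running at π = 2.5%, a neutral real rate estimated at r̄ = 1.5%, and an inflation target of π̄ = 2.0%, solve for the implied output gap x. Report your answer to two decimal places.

1 x = 6.62 − 1.5 − 2.0 − 1.5 × (2.5 − 2.0) = 2.37
x = 2.37 / 1 = 2.37

2.37%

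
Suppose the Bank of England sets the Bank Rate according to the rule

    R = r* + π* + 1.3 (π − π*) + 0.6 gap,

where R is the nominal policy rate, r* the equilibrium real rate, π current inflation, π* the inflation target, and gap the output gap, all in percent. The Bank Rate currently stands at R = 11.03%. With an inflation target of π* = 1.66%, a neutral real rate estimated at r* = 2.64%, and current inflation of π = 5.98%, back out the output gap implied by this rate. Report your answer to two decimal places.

0.6 gap = 11.03 − 2.64 − 1.66 − 1.3 × (5.98 − 1.66) = 1.114
gap = 1.114 / 0.6 = 1.86

1.86%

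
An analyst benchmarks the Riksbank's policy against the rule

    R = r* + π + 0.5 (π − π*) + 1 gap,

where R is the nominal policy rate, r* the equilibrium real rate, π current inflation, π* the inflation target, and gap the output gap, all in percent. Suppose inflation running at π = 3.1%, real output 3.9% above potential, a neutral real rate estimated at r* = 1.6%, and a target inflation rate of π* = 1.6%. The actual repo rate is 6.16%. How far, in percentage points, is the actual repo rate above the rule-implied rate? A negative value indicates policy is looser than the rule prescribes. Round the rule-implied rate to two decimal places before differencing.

-3.19 pp

Output 3.9% above potential → gap = 3.9.
R = 1.6 + 3.1 + 0.5 × (3.1 − 1.6) + 1 × 3.9
   = 1.6 + 3.1 + 0.75 + 3.9 = 9.35
Deviation = 6.16 − 9.35 = -3.19 pp.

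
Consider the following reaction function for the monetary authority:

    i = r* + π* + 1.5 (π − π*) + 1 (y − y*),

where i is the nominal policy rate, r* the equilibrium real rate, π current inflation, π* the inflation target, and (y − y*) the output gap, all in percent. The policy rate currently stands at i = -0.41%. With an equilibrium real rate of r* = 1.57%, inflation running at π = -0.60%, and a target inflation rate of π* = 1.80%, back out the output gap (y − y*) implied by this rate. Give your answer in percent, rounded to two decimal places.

1 (y − y*) = -0.41 − 1.57 − 1.80 − 1.5 × ((-0.60) − 1.80) = -0.18
(y − y*) = -0.18 / 1 = -0.18

-0.18%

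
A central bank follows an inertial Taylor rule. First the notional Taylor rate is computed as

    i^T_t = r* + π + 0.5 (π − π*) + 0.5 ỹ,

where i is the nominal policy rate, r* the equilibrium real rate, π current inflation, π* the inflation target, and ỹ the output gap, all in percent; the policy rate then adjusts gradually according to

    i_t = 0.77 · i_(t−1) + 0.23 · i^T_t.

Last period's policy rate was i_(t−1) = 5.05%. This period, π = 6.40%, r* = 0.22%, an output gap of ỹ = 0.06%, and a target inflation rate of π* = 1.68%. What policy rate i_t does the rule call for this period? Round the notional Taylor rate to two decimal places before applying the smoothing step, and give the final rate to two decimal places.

5.96%

i^T_t = 0.22 + 6.40 + 0.5 × (6.40 − 1.68) + 0.5 × 0.06
   = 0.22 + 6.4 + 2.36 + 0.03 = 9.01
i_t = 0.77 × 5.05 + 0.23 × 9.01 = 3.8885 + 2.0723 = 5.96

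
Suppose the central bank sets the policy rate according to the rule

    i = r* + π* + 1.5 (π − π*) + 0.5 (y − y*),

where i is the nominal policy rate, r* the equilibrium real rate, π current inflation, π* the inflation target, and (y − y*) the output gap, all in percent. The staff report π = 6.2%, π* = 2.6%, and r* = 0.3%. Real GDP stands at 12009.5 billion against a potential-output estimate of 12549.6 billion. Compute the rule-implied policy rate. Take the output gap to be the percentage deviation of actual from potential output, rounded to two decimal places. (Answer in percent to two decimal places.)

Output gap = 100 × (12009.5 − 12549.6) / 12549.6 = -4.30%.
i = 0.30 + 2.60 + 1.5 × (6.20 − 2.60) + 0.5 × (-4.30)
   = 0.30 + 2.6 + 5.4 − 2.15 = 6.15

6.15%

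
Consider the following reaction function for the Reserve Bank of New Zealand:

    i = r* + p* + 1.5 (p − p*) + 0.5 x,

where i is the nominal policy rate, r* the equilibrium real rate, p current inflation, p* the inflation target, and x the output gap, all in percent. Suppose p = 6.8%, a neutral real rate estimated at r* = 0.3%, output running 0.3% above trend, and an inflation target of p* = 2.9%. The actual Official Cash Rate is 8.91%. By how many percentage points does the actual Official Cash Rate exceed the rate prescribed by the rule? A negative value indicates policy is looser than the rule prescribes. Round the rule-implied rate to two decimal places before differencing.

-0.29 pp

Output 0.3% above potential → x = 0.3.
i = 0.3 + 2.9 + 1.5 × (6.8 − 2.9) + 0.5 × 0.3
   = 0.3 + 2.9 + 5.85 + 0.15 = 9.20
Deviation = 8.91 − 9.20 = -0.29 pp.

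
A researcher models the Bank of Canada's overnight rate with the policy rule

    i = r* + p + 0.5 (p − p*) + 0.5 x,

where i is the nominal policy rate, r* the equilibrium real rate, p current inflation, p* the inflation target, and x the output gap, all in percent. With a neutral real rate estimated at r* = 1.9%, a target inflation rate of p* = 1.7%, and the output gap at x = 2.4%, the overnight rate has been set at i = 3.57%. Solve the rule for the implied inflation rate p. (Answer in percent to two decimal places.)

Collecting p: i = r* + (1 + 0.5) p − 0.5 p* + 0.5 x
1.5 p = 3.57 − 1.9 + 0.5 × 1.7 − 0.5 × 2.4 = 1.32
p = 1.32 / 1.5 = 0.88

0.88%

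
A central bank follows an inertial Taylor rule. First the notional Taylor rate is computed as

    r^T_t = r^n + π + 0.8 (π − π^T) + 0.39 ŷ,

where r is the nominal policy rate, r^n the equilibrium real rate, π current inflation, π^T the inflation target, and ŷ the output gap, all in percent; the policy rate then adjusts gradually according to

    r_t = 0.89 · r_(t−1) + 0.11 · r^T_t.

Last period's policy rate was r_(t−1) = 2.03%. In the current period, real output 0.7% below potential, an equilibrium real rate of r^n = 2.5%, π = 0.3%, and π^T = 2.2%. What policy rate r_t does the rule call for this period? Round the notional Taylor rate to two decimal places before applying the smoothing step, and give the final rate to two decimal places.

Output 0.7% below potential → ŷ = -0.7.
r^T_t = 2.5 + 0.3 + 0.8 × (0.3 − 2.2) + 0.39 × (-0.7)
   = 2.5 + 0.3 − 1.52 − 0.273 = 1.01
r_t = 0.89 × 2.03 + 0.11 × 1.01 = 1.8067 + 0.1111 = 1.92

1.92%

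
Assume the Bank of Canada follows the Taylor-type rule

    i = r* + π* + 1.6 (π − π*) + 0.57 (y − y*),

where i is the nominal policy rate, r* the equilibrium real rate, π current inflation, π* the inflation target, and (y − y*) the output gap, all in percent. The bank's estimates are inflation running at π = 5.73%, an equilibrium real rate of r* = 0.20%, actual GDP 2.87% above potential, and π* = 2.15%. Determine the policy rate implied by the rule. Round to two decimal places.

Output 2.87% above potential → (y − y*) = 2.87.
i = 0.20 + 2.15 + 1.6 × (5.73 − 2.15) + 0.57 × 2.87
   = 0.20 + 2.15 + 5.728 + 1.6359 = 9.71

9.71%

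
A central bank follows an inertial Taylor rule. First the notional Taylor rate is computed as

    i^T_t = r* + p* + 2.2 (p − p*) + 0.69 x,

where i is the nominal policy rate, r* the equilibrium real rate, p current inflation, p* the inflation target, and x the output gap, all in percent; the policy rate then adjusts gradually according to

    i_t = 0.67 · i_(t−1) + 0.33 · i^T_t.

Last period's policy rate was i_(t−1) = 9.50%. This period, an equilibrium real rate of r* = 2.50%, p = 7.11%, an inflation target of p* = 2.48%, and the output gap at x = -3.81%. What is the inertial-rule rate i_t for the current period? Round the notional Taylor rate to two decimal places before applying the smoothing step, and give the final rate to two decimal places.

i^T_t = 2.50 + 2.48 + 2.2 × (7.11 − 2.48) + 0.69 × (-3.81)
   = 2.50 + 2.48 + 10.186 − 2.6289 = 12.54
i_t = 0.67 × 9.50 + 0.33 × 12.54 = 6.365 + 4.1382 = 10.50

10.50%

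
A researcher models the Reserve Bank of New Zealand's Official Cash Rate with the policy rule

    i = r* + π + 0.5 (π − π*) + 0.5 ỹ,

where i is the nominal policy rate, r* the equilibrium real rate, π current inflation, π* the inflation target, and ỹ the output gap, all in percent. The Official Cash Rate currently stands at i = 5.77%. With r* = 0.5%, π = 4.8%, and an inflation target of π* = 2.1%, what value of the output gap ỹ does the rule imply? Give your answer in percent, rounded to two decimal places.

0.5 ỹ = 5.77 − 0.5 − 4.8 − 0.5 × (4.8 − 2.1) = -0.88
ỹ = -0.88 / 0.5 = -1.76

-1.76%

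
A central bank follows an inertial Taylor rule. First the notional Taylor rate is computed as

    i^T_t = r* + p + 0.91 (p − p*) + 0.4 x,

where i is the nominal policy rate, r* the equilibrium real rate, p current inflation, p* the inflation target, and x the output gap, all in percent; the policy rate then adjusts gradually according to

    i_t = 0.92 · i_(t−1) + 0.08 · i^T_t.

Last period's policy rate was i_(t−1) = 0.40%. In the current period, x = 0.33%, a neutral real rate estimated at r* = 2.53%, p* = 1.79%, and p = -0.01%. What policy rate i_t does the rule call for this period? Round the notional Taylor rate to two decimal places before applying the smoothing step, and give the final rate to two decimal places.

i^T_t = 2.53 + (-0.01) + 0.91 × (-0.01 − 1.79) + 0.4 × 0.33
   = 2.53 − 0.01 − 1.638 + 0.132 = 1.01
i_t = 0.92 × 0.40 + 0.08 × 1.01 = 0.368 + 0.0808 = 0.45

0.45%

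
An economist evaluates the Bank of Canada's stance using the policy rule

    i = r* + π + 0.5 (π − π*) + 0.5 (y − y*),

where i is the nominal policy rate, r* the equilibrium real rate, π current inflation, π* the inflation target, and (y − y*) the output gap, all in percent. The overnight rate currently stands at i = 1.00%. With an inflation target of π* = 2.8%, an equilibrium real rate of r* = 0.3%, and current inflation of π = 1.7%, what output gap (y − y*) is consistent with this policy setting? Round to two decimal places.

0.5 (y − y*) = 1.00 − 0.3 − 1.7 − 0.5 × (1.7 − 2.8) = -0.45
(y − y*) = -0.45 / 0.5 = -0.90

-0.90%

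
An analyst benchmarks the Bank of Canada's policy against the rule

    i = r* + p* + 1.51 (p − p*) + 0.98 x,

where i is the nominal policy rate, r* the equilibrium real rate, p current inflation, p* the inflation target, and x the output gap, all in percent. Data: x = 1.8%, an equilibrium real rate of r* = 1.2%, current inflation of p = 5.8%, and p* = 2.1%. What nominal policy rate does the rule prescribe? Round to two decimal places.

10.65%

i = 1.2 + 2.1 + 1.51 × (5.8 − 2.1) + 0.98 × 1.8
   = 1.2 + 2.1 + 5.587 + 1.764 = 10.65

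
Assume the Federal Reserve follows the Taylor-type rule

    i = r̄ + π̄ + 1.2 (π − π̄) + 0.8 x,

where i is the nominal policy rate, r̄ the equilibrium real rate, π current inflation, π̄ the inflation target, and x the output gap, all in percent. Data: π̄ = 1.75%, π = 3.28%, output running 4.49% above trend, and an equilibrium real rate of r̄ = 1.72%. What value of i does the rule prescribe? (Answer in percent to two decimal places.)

Output 4.49% above potential → x = 4.49.
i = 1.72 + 1.75 + 1.2 × (3.28 − 1.75) + 0.8 × 4.49
   = 1.72 + 1.75 + 1.836 + 3.592 = 8.90

8.90%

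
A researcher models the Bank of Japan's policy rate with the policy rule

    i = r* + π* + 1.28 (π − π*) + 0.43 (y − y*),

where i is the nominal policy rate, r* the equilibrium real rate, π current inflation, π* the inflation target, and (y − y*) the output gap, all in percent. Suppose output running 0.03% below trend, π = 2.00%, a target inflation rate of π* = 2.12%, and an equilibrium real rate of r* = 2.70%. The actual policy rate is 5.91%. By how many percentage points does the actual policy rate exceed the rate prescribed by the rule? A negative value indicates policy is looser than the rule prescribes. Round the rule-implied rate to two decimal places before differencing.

1.26 pp

Output 0.03% below potential → (y − y*) = -0.03.
i = 2.70 + 2.12 + 1.28 × (2.00 − 2.12) + 0.43 × (-0.03)
   = 2.70 + 2.12 − 0.1536 − 0.0129 = 4.65
Deviation = 5.91 − 4.65 = 1.26 pp.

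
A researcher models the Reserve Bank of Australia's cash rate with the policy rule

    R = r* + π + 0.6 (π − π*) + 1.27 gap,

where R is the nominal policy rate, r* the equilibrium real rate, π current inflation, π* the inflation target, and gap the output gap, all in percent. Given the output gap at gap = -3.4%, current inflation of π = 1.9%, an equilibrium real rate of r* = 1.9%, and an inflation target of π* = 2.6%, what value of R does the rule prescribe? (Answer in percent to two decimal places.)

-0.94%

R = 1.9 + 1.9 + 0.6 × (1.9 − 2.6) + 1.27 × (-3.4)
   = 1.9 + 1.9 − 0.42 − 4.318 = -0.94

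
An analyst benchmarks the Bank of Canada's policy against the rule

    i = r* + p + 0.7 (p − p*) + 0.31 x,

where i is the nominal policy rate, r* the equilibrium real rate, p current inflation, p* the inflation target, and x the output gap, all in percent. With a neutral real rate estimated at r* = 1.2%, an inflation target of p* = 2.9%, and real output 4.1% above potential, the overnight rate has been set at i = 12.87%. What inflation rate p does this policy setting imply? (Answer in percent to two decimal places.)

Output 4.1% above potential → x = 4.1.
Collecting p: i = r* + (1 + 0.7) p − 0.7 p* + 0.31 x
1.7 p = 12.87 − 1.2 + 0.7 × 2.9 − 0.31 × 4.1 = 12.429
p = 12.429 / 1.7 = 7.31

7.31%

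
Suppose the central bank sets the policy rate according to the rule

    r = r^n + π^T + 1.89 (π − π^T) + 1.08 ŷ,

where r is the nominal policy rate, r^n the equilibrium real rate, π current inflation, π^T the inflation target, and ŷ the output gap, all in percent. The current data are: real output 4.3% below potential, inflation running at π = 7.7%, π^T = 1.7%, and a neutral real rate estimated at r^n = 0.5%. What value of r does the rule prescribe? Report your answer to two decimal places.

Output 4.3% below potential → ŷ = -4.3.
r = 0.5 + 1.7 + 1.89 × (7.7 − 1.7) + 1.08 × (-4.3)
   = 0.5 + 1.7 + 11.34 − 4.644 = 8.90

8.90%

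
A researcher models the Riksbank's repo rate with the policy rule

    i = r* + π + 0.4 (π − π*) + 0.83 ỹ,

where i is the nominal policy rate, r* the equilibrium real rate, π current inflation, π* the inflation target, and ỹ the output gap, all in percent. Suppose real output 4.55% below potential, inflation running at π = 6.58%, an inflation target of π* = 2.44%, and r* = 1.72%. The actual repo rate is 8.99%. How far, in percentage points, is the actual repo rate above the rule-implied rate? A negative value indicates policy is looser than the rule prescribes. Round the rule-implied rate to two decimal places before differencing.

2.81 pp

Output 4.55% below potential → ỹ = -4.55.
i = 1.72 + 6.58 + 0.4 × (6.58 − 2.44) + 0.83 × (-4.55)
   = 1.72 + 6.58 + 1.656 − 3.7765 = 6.18
Deviation = 8.99 − 6.18 = 2.81 pp.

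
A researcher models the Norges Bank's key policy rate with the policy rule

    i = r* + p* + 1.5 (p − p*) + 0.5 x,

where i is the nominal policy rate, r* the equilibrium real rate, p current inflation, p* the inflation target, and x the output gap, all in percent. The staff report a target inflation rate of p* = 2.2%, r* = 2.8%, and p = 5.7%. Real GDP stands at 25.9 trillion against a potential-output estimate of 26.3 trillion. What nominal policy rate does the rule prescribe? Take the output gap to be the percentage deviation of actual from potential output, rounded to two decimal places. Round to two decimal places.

9.49%

Output gap = 100 × (25.9 − 26.3) / 26.3 = -1.52%.
i = 2.80 + 2.20 + 1.5 × (5.70 − 2.20) + 0.5 × (-1.52)
   = 2.80 + 2.2 + 5.25 − 0.76 = 9.49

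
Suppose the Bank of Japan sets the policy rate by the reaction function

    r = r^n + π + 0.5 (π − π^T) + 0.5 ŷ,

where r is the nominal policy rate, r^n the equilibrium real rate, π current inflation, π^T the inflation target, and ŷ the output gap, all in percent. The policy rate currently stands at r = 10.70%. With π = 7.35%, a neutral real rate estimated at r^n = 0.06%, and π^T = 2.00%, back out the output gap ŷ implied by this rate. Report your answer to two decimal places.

0.5 ŷ = 10.70 − 0.06 − 7.35 − 0.5 × (7.35 − 2.00) = 0.615
ŷ = 0.615 / 0.5 = 1.23

1.23%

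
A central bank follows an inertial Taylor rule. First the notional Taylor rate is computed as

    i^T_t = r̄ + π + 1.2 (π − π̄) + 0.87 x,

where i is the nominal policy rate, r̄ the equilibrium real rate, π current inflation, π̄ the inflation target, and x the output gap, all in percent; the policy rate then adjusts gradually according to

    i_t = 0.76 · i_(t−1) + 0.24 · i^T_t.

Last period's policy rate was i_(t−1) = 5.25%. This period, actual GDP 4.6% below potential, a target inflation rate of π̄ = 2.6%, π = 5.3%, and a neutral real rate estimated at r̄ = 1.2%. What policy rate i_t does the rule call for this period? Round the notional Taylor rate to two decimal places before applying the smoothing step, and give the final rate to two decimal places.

Output 4.6% below potential → x = -4.6.
i^T_t = 1.2 + 5.3 + 1.2 × (5.3 − 2.6) + 0.87 × (-4.6)
   = 1.2 + 5.3 + 3.24 − 4.002 = 5.74
i_t = 0.76 × 5.25 + 0.24 × 5.74 = 3.99 + 1.3776 = 5.37

5.37%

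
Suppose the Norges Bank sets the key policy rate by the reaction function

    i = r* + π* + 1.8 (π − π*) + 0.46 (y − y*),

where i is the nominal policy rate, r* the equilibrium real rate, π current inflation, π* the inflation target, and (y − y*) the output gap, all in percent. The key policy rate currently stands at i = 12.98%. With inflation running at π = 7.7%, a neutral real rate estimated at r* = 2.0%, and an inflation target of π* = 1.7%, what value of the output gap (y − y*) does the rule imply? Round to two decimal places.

-3.30%

0.46 (y − y*) = 12.98 − 2.0 − 1.7 − 1.8 × (7.7 − 1.7) = -1.52
(y − y*) = -1.52 / 0.46 = -3.30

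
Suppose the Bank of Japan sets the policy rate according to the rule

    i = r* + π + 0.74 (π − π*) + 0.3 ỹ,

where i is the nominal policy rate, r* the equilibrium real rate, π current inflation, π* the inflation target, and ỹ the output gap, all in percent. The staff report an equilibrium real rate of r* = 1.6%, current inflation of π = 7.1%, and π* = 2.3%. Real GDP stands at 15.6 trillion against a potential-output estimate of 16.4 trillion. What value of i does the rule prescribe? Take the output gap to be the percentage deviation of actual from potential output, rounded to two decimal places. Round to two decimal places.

10.79%

Output gap = 100 × (15.6 − 16.4) / 16.4 = -4.88%.
i = 1.60 + 7.10 + 0.74 × (7.10 − 2.30) + 0.3 × (-4.88)
   = 1.60 + 7.1 + 3.552 − 1.464 = 10.79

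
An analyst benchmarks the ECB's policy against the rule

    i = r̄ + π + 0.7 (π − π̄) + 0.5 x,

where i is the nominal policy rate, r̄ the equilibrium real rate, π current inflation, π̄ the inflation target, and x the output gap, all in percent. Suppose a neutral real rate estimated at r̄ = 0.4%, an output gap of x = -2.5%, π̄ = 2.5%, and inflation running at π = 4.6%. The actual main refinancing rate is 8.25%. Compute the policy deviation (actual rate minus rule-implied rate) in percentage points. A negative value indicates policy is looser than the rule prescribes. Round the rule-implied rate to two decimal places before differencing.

3.03 pp

i = 0.4 + 4.6 + 0.7 × (4.6 − 2.5) + 0.5 × (-2.5)
   = 0.4 + 4.6 + 1.47 − 1.25 = 5.22
Deviation = 8.25 − 5.22 = 3.03 pp.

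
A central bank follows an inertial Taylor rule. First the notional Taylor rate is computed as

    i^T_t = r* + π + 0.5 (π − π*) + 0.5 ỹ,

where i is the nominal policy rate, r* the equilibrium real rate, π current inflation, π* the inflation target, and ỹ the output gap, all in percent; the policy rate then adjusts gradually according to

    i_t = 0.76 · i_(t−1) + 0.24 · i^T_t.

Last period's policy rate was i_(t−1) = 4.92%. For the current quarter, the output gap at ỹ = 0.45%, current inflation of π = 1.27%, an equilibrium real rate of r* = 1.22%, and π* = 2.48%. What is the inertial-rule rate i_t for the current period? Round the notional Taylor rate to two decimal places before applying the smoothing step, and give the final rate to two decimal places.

4.25%

i^T_t = 1.22 + 1.27 + 0.5 × (1.27 − 2.48) + 0.5 × 0.45
   = 1.22 + 1.27 − 0.605 + 0.225 = 2.11
i_t = 0.76 × 4.92 + 0.24 × 2.11 = 3.7392 + 0.5064 = 4.25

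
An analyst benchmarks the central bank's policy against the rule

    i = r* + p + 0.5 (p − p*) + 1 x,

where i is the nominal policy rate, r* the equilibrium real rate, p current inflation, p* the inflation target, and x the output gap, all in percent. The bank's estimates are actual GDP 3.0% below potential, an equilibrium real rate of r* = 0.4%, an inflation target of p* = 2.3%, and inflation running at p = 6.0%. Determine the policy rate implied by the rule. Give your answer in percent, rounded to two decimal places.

5.25%

Output 3.0% below potential → x = -3.0.
i = 0.4 + 6.0 + 0.5 × (6.0 − 2.3) + 1 × (-3.0)
   = 0.4 + 6 + 1.85 − 3 = 5.25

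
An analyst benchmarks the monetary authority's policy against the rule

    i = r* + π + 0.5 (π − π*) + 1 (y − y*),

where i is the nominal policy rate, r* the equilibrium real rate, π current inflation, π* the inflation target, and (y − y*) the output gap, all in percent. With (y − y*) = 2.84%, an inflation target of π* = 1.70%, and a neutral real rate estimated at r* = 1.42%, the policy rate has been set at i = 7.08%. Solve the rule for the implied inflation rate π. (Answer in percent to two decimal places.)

Collecting π: i = r* + (1 + 0.5) π − 0.5 π* + 1 (y − y*)
1.5 π = 7.08 − 1.42 + 0.5 × 1.70 − 1 × 2.84 = 3.67
π = 3.67 / 1.5 = 2.45

2.45%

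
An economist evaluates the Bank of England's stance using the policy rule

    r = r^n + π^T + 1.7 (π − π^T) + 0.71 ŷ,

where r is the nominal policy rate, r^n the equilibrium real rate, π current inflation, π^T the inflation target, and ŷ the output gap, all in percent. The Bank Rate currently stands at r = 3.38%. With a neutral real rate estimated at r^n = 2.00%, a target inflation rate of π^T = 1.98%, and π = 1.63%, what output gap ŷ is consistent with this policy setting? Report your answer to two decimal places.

-0.01%

0.71 ŷ = 3.38 − 2.00 − 1.98 − 1.7 × (1.63 − 1.98) = -0.005
ŷ = -0.005 / 0.71 = -0.01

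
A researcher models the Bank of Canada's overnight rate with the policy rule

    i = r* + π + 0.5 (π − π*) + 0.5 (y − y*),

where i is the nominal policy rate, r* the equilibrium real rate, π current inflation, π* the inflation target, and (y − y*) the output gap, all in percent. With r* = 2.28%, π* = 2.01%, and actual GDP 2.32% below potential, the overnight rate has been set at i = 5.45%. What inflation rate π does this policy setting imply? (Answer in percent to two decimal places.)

Output 2.32% below potential → (y − y*) = -2.32.
Collecting π: i = r* + (1 + 0.5) π − 0.5 π* + 0.5 (y − y*)
1.5 π = 5.45 − 2.28 + 0.5 × 2.01 − 0.5 × (-2.32) = 5.335
π = 5.335 / 1.5 = 3.56

3.56%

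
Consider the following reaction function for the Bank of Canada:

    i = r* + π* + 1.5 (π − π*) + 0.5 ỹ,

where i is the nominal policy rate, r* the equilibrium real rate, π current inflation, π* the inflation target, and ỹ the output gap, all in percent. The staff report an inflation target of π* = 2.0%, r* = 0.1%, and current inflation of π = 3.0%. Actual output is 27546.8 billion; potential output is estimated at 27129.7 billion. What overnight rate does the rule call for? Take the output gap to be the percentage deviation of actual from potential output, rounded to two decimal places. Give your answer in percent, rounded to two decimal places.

4.37%

Output gap = 100 × (27546.8 − 27129.7) / 27129.7 = 1.54%.
i = 0.10 + 2.00 + 1.5 × (3.00 − 2.00) + 0.5 × 1.54
   = 0.10 + 2 + 1.5 + 0.77 = 4.37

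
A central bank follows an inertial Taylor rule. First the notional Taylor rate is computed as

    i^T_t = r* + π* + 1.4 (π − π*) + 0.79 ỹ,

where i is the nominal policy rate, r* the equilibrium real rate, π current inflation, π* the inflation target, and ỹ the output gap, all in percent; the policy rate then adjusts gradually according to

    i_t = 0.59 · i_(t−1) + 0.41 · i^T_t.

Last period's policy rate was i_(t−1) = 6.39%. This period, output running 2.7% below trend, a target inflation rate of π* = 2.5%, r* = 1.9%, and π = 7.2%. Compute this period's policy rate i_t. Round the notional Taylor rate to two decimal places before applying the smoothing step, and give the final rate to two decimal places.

7.40%

Output 2.7% below potential → ỹ = -2.7.
i^T_t = 1.9 + 2.5 + 1.4 × (7.2 − 2.5) + 0.79 × (-2.7)
   = 1.9 + 2.5 + 6.58 − 2.133 = 8.85
i_t = 0.59 × 6.39 + 0.41 × 8.85 = 3.7701 + 3.6285 = 7.40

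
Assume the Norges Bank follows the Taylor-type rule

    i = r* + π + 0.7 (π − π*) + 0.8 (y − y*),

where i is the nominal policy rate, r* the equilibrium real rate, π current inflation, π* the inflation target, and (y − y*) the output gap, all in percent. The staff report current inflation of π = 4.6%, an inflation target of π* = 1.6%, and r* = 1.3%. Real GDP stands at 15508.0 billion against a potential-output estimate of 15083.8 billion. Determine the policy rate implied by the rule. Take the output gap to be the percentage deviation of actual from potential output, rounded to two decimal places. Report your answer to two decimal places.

Output gap = 100 × (15508.0 − 15083.8) / 15083.8 = 2.81%.
i = 1.30 + 4.60 + 0.7 × (4.60 − 1.60) + 0.8 × 2.81
   = 1.30 + 4.6 + 2.1 + 2.248 = 10.25

10.25%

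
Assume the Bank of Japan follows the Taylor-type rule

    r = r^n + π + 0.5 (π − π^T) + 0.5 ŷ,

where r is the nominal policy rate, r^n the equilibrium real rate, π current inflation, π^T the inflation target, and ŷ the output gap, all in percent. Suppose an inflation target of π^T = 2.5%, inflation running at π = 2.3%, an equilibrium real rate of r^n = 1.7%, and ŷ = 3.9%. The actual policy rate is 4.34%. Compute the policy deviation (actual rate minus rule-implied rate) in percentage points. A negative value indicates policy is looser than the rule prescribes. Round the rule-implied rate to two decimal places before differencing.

r = 1.7 + 2.3 + 0.5 × (2.3 − 2.5) + 0.5 × 3.9
   = 1.7 + 2.3 − 0.1 + 1.95 = 5.85
Deviation = 4.34 − 5.85 = -1.51 pp.

-1.51 pp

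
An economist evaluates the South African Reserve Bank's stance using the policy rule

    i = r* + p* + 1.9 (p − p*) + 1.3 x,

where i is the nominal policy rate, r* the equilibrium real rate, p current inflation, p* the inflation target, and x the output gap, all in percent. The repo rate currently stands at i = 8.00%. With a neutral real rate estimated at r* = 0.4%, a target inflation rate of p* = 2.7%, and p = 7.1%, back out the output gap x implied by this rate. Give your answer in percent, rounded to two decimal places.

-2.66%

1.3 x = 8.00 − 0.4 − 2.7 − 1.9 × (7.1 − 2.7) = -3.46
x = -3.46 / 1.3 = -2.66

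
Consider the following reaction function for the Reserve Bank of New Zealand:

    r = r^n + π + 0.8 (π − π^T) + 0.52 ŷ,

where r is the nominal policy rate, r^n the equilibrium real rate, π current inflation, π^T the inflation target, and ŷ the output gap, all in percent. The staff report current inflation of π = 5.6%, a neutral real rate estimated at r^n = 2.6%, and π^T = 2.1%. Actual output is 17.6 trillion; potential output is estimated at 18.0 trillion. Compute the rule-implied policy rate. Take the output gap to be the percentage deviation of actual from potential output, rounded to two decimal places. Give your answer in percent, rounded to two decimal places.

9.85%

Output gap = 100 × (17.6 − 18.0) / 18.0 = -2.22%.
r = 2.60 + 5.60 + 0.8 × (5.60 − 2.10) + 0.52 × (-2.22)
   = 2.60 + 5.6 + 2.8 − 1.1544 = 9.85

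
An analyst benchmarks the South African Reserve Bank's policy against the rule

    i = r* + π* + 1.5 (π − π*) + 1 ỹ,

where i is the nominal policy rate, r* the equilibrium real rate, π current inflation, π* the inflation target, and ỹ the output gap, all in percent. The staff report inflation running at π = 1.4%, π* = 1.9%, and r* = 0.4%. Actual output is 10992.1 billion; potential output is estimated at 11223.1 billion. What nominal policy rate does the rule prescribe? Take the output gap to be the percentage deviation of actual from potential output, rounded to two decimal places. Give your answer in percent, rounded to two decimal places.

Output gap = 100 × (10992.1 − 11223.1) / 11223.1 = -2.06%.
i = 0.40 + 1.90 + 1.5 × (1.40 − 1.90) + 1 × (-2.06)
   = 0.40 + 1.9 − 0.75 − 2.06 = -0.51

-0.51%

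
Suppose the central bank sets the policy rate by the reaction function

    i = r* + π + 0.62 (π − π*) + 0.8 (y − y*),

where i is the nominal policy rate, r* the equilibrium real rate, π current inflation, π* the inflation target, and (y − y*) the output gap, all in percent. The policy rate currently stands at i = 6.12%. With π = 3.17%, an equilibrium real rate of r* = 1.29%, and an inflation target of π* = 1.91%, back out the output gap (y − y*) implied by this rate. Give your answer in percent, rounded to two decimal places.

0.8 (y − y*) = 6.12 − 1.29 − 3.17 − 0.62 × (3.17 − 1.91) = 0.8788
(y − y*) = 0.8788 / 0.8 = 1.10

1.10%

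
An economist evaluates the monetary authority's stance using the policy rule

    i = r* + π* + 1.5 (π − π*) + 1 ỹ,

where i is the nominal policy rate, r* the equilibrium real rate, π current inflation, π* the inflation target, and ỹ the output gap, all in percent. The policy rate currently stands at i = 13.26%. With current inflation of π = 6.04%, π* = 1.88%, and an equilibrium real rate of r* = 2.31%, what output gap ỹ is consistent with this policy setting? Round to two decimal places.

1 ỹ = 13.26 − 2.31 − 1.88 − 1.5 × (6.04 − 1.88) = 2.83
ỹ = 2.83 / 1 = 2.83

2.83%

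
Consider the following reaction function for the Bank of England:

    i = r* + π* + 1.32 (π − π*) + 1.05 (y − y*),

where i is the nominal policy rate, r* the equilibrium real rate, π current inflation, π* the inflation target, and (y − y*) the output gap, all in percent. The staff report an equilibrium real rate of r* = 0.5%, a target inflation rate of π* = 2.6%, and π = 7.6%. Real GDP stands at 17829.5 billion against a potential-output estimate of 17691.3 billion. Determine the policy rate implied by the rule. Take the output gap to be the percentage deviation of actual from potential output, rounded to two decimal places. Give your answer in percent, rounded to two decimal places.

10.52%

Output gap = 100 × (17829.5 − 17691.3) / 17691.3 = 0.78%.
i = 0.50 + 2.60 + 1.32 × (7.60 − 2.60) + 1.05 × 0.78
   = 0.50 + 2.6 + 6.6 + 0.819 = 10.52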